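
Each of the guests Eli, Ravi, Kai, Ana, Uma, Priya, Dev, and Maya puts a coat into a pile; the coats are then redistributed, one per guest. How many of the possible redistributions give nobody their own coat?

Count assignments avoiding every fixed point. For any j of the 8 guests fixed to their own coat, the other 8−j can be arranged in (8−j)! ways.
By inclusion–exclusion this is Σ_{j=0}^{8} (−1)^j C(8,j)·(8−j)!.
Computing: 40320 − 40320 + 20160 − 6720 + 1680 − 336 + 56 − 8 + 1 = 14833.

14833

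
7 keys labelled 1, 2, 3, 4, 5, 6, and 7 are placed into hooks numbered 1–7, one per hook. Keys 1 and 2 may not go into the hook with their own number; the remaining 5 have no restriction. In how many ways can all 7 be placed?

Let Aᵢ (for i ∈ {1, 2}) be the placements that put key i in its forbidden hook. Any j of these fix j positions, leaving (7−j)! ways to fill the rest, and there are C(2,j) ways to pick which j.
By inclusion–exclusion, the number of valid placements is Σ_{j=0}^{2} (−1)^j C(2,j)·(7−j)!.
Computing: 5040 − 1440 + 120 = 3720.

3720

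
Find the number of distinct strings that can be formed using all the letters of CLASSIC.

1260

CLASSIC has 7 letters with C appearing twice and S appearing twice.
So there are 7! / (2!·2!) = 1260 distinguishable arrangements.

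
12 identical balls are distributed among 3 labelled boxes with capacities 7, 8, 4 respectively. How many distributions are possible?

By stars and bars, unrestricted non-negative solutions to x_1+…+x_3 = 12 number C(12+2,2) = 91.
Subtract solutions that violate a single cap (substitute x_i' = x_i − (cap_i+1)): x_1 ≥ 8 gives C(6,2) = 15; x_2 ≥ 9 gives C(5,2) = 10; x_3 ≥ 5 gives C(9,2) = 36. Together 61.
No two caps can be exceeded simultaneously, so the pair terms are all 0.
By inclusion–exclusion the count is 91 − 61 + 0 = 30.

30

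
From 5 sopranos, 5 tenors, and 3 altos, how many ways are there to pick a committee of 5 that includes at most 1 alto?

Split by how many altos are chosen (0 through 1).
Sum: C(3,0)·C(10,5) + C(3,1)·C(10,4) = 252 + 630 = 882.

882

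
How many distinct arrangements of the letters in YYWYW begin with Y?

6

Fix Y in the first position and arrange the remaining 4 letters.
Those 4 letters have W appearing twice and Y appearing twice, giving (4)!/(2!·2!) = 6.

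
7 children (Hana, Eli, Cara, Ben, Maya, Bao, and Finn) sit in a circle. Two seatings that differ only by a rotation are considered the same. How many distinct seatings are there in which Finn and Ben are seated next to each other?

240

Treat {Finn, Ben} as one unit (2 internal orders) and seat the resulting 6 units around the table: (5)! circular arrangements.
So 2 × (5)! = 2 × 120 = 240.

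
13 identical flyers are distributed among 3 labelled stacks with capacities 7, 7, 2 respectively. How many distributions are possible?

9

By stars and bars, unrestricted non-negative solutions to x_1+…+x_3 = 13 number C(13+2,2) = 105.
Subtract solutions that violate a single cap (substitute x_i' = x_i − (cap_i+1)): x_1 ≥ 8 gives C(7,2) = 21; x_2 ≥ 8 gives C(7,2) = 21; x_3 ≥ 3 gives C(12,2) = 66. Together 108.
Add back pairs where two caps are both exceeded: 0 + 6 + 6 = 12.
By inclusion–exclusion the count is 105 − 108 + 12 = 9.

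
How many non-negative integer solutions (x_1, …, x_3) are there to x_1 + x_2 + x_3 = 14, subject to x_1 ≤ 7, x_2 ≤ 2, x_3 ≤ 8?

9

Without the upper bounds there are C(16,2) = 120 ways to split 14 among 3 variables.
Subtract solutions that violate a single cap (substitute x_i' = x_i − (cap_i+1)): x_1 ≥ 8 gives C(8,2) = 28; x_2 ≥ 3 gives C(13,2) = 78; x_3 ≥ 9 gives C(7,2) = 21. Together 127.
Add back pairs where two caps are both exceeded: 10 + 0 + 6 = 16.
By inclusion–exclusion the count is 120 − 127 + 16 = 9.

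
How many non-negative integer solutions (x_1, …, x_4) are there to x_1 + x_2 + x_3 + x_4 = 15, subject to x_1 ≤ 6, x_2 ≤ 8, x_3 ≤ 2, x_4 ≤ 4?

45

By stars and bars, unrestricted non-negative solutions to x_1+…+x_4 = 15 number C(15+3,3) = 816.
Subtract solutions that violate a single cap (substitute x_i' = x_i − (cap_i+1)): x_1 ≥ 7 gives C(11,3) = 165; x_2 ≥ 9 gives C(9,3) = 84; x_3 ≥ 3 gives C(15,3) = 455; x_4 ≥ 5 gives C(13,3) = 286. Together 990.
Add back pairs where two caps are both exceeded: 0 + 56 + 20 + 20 + 4 + 120 = 220.
Subtract triples: 0 + 0 + 1 + 0 = 1.
By inclusion–exclusion the count is 816 − 990 + 220 − 1 = 45.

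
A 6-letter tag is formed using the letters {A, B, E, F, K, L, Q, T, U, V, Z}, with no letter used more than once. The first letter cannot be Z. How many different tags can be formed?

The first letter has 11−1 = 10 choices (anything except Z).
The remaining 5 letters are filled from the other 10 symbols without repetition: 10 × 9 × 8 × 7 × 6 = 30240.
Total: 10 × 30240 = 302400.

302400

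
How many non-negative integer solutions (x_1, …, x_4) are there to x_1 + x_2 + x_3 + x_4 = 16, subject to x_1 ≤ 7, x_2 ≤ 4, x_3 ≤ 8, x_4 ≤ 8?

240

By stars and bars, unrestricted non-negative solutions to x_1+…+x_4 = 16 number C(16+3,3) = 969.
Subtract solutions that violate a single cap (substitute x_i' = x_i − (cap_i+1)): x_1 ≥ 8 gives C(11,3) = 165; x_2 ≥ 5 gives C(14,3) = 364; x_3 ≥ 9 gives C(10,3) = 120; x_4 ≥ 9 gives C(10,3) = 120. Together 769.
Add back pairs where two caps are both exceeded: 20 + 0 + 0 + 10 + 10 + 0 = 40.
By inclusion–exclusion the count is 969 − 769 + 40 = 240.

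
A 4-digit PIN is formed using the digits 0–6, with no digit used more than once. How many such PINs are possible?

This is a permutation of 4 out of 7: P(7,4) = 7!/3!.
That product is 7 × 6 × 5 × 4 = 840.

840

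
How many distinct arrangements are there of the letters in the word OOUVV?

30

The 5 letters of OOUVV have repeats: O appearing twice and V appearing twice.
Dividing 5! = 120 by 2!·2! = 4 for the repeated letters gives 30.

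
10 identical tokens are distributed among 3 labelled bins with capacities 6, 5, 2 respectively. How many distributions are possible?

By stars and bars, unrestricted non-negative solutions to x_1+…+x_3 = 10 number C(10+2,2) = 66.
Subtract solutions that violate a single cap (substitute x_i' = x_i − (cap_i+1)): x_1 ≥ 7 gives C(5,2) = 10; x_2 ≥ 6 gives C(6,2) = 15; x_3 ≥ 3 gives C(9,2) = 36. Together 61.
Add back pairs where two caps are both exceeded: 0 + 1 + 3 = 4.
By inclusion–exclusion the count is 66 − 61 + 4 = 9.

9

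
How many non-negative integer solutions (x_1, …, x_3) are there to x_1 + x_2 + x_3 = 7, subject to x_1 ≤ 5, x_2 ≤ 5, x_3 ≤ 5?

Ignoring the caps, the number of non-negative solutions to x_1+…+x_3 = 7 is C(9,2) = 36.
Subtract solutions that violate a single cap (substitute x_i' = x_i − (cap_i+1)): x_1 ≥ 6 gives C(3,2) = 3; x_2 ≥ 6 gives C(3,2) = 3; x_3 ≥ 6 gives C(3,2) = 3. Together 9.
No two caps can be exceeded simultaneously, so the pair terms are all 0.
By inclusion–exclusion the count is 36 − 9 + 0 = 27.

27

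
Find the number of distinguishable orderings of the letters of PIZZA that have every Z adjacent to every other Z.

Treat the 2 copies of Z as a single block. The multiset to arrange is then {ZZ, A, I, P}, 4 items in all.
All 4 items are distinct, so there are (4)! = 24 arrangements.

24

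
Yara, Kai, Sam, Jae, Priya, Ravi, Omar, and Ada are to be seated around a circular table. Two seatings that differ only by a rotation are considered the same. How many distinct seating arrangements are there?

5040

Fix one person's seat to break rotational symmetry; the remaining 7 people can be arranged in (7)! = 5040 ways.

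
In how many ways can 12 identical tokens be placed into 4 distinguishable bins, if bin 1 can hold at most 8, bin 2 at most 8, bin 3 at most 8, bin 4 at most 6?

Without the upper bounds there are C(15,3) = 455 ways to split 12 among 4 bins.
Subtract solutions that violate a single cap (substitute x_i' = x_i − (cap_i+1)): x_1 ≥ 9 gives C(6,3) = 20; x_2 ≥ 9 gives C(6,3) = 20; x_3 ≥ 9 gives C(6,3) = 20; x_4 ≥ 7 gives C(8,3) = 56. Together 116.
No two caps can be exceeded simultaneously, so the pair terms are all 0.
By inclusion–exclusion the count is 455 − 116 + 0 = 339.

339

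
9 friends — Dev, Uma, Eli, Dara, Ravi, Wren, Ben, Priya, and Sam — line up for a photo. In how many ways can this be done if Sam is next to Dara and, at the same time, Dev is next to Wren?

Treat {Sam,Dara} as one block (2 orders) and {Dev,Wren} as another (2 orders).
That leaves 7 units to arrange: 2 × 2 × 7! = 4 × 5040 = 20160.

20160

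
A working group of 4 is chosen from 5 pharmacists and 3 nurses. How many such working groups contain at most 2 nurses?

Split by how many nurses are chosen (0 through 2).
Sum: C(3,0)·C(5,4) + C(3,1)·C(5,3) + C(3,2)·C(5,2) = 5 + 30 + 30 = 65.

65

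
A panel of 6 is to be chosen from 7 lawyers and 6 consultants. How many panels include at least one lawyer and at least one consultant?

Total 6-person selections from all 13: C(13,6) = 1716.
Selections missing a whole group: no lawyers → C(6,6) = 1; no consultants → C(7,6) = 7.
Both groups omitted at once is impossible, so 1716 − 8 = 1708.

1708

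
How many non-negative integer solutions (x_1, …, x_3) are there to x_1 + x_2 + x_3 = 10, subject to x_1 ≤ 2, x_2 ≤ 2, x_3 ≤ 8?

Ignoring the caps, the number of non-negative solutions to x_1+…+x_3 = 10 is C(12,2) = 66.
Subtract solutions that violate a single cap (substitute x_i' = x_i − (cap_i+1)): x_1 ≥ 3 gives C(9,2) = 36; x_2 ≥ 3 gives C(9,2) = 36; x_3 ≥ 9 gives C(3,2) = 3. Together 75.
Add back pairs where two caps are both exceeded: 15 + 0 + 0 = 15.
By inclusion–exclusion the count is 66 − 75 + 15 = 6.

6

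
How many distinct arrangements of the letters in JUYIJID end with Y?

With the last slot taken by Y, it remains to arrange the other 6 letters (JUIJID).
Those 6 letters have I appearing twice and J appearing twice, giving (6)!/(2!·2!) = 180.

180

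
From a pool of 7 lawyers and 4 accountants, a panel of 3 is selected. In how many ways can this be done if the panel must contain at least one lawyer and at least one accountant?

126

Unrestricted: C(11,3) = 165 ways to pick any 3 of the 11.
Selections missing a whole group: no lawyers → C(4,3) = 4; no accountants → C(7,3) = 35.
Both groups omitted at once is impossible, so 165 − 39 = 126.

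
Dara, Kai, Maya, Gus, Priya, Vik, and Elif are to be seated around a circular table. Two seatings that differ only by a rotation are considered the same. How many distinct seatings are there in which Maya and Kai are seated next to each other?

Glue Maya and Kai into a block (2 internal orders). Seating 6 units around a circle gives (5)! arrangements.
So 2 × (5)! = 2 × 120 = 240.

240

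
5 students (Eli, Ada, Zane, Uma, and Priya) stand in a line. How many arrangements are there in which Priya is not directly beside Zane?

Of the 5! = 120 arrangements, those with Priya and Zane adjacent number 2 × 4! = 48 (treat the pair as a block with 2 internal orders).
Complementary counting: 120 − 48 = 72.

72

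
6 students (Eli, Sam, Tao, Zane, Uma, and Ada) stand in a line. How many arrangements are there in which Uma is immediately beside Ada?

240

Treat {Uma, Ada} as a single unit. There are 5 units to order, and the pair itself can be ordered 2 ways.
So the count is 2·(5)! = 240.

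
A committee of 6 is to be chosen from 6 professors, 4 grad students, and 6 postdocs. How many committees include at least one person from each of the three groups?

6666

With no constraint there are C(16,6) = 8008 possible selections.
Subtract selections that omit an entire group: no professors → C(10,6) = 210; no grad students → C(12,6) = 924; no postdocs → C(10,6) = 210.
Add back selections omitting two groups (i.e. drawn from a single group): C(6,6) + C(4,6) + C(6,6) = 2.
By inclusion–exclusion: 8008 − 1344 + 2 = 6666.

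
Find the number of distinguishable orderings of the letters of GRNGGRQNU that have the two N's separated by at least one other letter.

Total arrangements of GRNGGRQNU: 9!/(3!·2!·2!) = 15120.
Arrangements with the N's together: treat NN as one letter, giving (8)!/(3!·2!) = 3360.
Subtracting, 15120 − 3360 = 11760 arrangements keep the N's apart.

11760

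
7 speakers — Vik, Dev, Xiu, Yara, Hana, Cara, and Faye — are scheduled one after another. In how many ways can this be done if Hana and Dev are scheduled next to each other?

Glue Hana and Dev into one block (2 internal orders), leaving 6 units to arrange in a row.
That gives 2 × 6! = 2 × 720 = 1440.

1440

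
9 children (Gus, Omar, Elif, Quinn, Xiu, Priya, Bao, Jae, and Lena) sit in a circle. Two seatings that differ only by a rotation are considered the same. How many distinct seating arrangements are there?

40320

Fix one person's seat to break rotational symmetry; the remaining 8 people can be arranged in (8)! = 40320 ways.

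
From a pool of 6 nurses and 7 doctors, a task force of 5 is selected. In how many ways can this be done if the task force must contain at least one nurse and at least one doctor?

Unrestricted: C(13,5) = 1287 ways to pick any 5 of the 13.
Subtract selections that omit an entire group: no nurses → C(7,5) = 21; no doctors → C(6,5) = 6.
Both groups omitted at once is impossible, so 1287 − 27 = 1260.

1260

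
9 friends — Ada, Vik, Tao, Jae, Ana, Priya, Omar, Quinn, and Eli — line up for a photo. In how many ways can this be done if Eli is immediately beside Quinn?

Place the 7 others and the Eli-Quinn pair as 8 objects in a line; the pair has 2 internal arrangements.
So the count is 2·(8)! = 80640.

80640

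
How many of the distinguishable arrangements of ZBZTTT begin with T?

Fix T in the first position and arrange the remaining 5 letters.
Those 5 letters have T appearing twice and Z appearing twice, giving (5)!/(2!·2!) = 30.

30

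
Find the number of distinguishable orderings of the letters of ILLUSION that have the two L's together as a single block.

2520

Treat the 2 copies of L as a single block. The multiset to arrange is then {LL, I, I, N, O, S, U}, 7 items in all.
That gives (7)!/(2!) = 2520 arrangements.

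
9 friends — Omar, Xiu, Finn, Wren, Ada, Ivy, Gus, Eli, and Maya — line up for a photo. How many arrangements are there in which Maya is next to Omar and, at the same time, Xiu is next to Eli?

20160

Treat {Maya,Omar} as one block (2 orders) and {Xiu,Eli} as another (2 orders).
That leaves 7 units to arrange: 2 × 2 × 7! = 4 × 5040 = 20160.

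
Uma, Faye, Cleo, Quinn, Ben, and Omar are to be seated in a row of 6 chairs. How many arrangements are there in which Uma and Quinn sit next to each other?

Place the 4 others and the Uma-Quinn pair as 5 objects in a line; the pair has 2 internal arrangements.
So the count is 2·(5)! = 240.

240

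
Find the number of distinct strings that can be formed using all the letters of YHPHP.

30

Letter multiplicities in YHPHP: H×2, P×2, Y×1.
So there are 5! / (2!·2!) = 30 distinguishable arrangements.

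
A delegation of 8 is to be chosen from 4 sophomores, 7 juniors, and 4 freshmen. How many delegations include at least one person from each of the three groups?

6104

With no constraint there are C(15,8) = 6435 possible selections.
Subtract selections that omit an entire group: no sophomores → C(11,8) = 165; no juniors → C(8,8) = 1; no freshmen → C(11,8) = 165.
Add back selections omitting two groups (i.e. drawn from a single group): C(4,8) + C(7,8) + C(4,8) = 0.
By inclusion–exclusion: 6435 − 331 + 0 = 6104.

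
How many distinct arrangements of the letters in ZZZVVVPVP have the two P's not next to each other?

Total arrangements of ZZZVVVPVP: 9!/(4!·3!·2!) = 1260.
If the two P's are adjacent, glue them into one block, leaving 8 items to arrange: (8)!/(4!·3!) = 280 ways.
Subtracting, 1260 − 280 = 980 arrangements keep the P's apart.

980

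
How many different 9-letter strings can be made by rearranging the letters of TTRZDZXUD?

45360

The 9 letters of TTRZDZXUD have repeats: D appearing twice, T appearing twice, and Z appearing twice.
The number of distinct arrangements is 9!/(2!·2!·2!) = 362880/8 = 45360.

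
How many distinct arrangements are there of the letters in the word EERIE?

20

EERIE has 5 letters with E appearing 3 times.
The number of distinct arrangements is 5!/(3!) = 120/6 = 20.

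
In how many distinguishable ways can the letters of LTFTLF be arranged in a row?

Letter multiplicities in LTFTLF: F×2, L×2, T×2.
The number of distinct arrangements is 6!/(2!·2!·2!) = 720/8 = 90.

90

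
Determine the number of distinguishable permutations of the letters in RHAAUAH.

420

Letter multiplicities in RHAAUAH: A×3, H×2, R×1, U×1.
So there are 7! / (3!·2!) = 420 distinguishable arrangements.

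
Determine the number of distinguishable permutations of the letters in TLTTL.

The 5 letters of TLTTL have repeats: L appearing twice and T appearing 3 times.
The number of distinct arrangements is 5!/(3!·2!) = 120/12 = 10.

10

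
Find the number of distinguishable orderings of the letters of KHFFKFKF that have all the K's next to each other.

30

Treat the 3 copies of K as a single block. The multiset to arrange is then {KKK, F, F, F, F, H}, 6 items in all.
That gives (6)!/(4!) = 30 arrangements.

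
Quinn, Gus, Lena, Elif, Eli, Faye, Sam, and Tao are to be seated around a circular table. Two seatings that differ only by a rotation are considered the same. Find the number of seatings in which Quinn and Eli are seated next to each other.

Glue Quinn and Eli into a block (2 internal orders). Seating 7 units around a circle gives (6)! arrangements.
So 2 × (6)! = 2 × 720 = 1440.

1440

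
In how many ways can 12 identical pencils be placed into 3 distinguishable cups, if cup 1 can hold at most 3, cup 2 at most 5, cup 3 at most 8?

By stars and bars, unrestricted non-negative solutions to x_1+…+x_3 = 12 number C(12+2,2) = 91.
Subtract solutions that violate a single cap (substitute x_i' = x_i − (cap_i+1)): x_1 ≥ 4 gives C(10,2) = 45; x_2 ≥ 6 gives C(8,2) = 28; x_3 ≥ 9 gives C(5,2) = 10. Together 83.
Add back pairs where two caps are both exceeded: 6 + 0 + 0 = 6.
By inclusion–exclusion the count is 91 − 83 + 6 = 14.

14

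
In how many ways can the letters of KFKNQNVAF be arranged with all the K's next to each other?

10080

Treat the 2 copies of K as a single block. The multiset to arrange is then {KK, A, F, F, N, N, Q, V}, 8 items in all.
That gives (8)!/(2!·2!) = 10080 arrangements.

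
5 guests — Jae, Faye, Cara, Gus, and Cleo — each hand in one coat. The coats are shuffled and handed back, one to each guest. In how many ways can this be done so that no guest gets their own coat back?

44

Count assignments avoiding every fixed point. For any j of the 5 guests fixed to their own coat, the other 5−j can be arranged in (5−j)! ways.
By inclusion–exclusion this is Σ_{j=0}^{5} (−1)^j C(5,j)·(5−j)!.
Computing: 120 − 120 + 60 − 20 + 5 − 1 = 44.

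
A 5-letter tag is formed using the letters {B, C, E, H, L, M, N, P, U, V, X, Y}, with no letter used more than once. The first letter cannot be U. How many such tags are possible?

87120

The first letter has 12−1 = 11 choices (anything except U).
The remaining 4 letters are filled from the other 11 symbols without repetition: 11 × 10 × 9 × 8 = 7920.
Total: 11 × 7920 = 87120.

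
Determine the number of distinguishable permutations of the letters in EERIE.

20

The 5 letters of EERIE have repeats: E appearing 3 times.
Dividing 5! = 120 by 3! = 6 for the repeated letters gives 20.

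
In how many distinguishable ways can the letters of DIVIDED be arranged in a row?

The 7 letters of DIVIDED have repeats: D appearing 3 times and I appearing twice.
Dividing 7! = 5040 by 3!·2! = 12 for the repeated letters gives 420.

420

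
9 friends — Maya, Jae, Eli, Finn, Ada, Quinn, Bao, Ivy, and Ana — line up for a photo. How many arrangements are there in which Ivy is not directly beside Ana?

282240

Of the 9! = 362880 arrangements, those with Ivy and Ana adjacent number 2 × 8! = 80640 (treat the pair as a block with 2 internal orders).
Complementary counting: 362880 − 80640 = 282240.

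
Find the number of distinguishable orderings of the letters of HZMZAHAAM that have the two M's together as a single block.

1680

Treat the 2 copies of M as a single block. The multiset to arrange is then {MM, A, A, A, H, H, Z, Z}, 8 items in all.
That gives (8)!/(3!·2!·2!) = 1680 arrangements.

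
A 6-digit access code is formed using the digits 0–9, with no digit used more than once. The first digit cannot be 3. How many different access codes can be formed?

136080

The first digit has 10−1 = 9 choices (anything except 3).
The remaining 5 digits are filled from the other 9 symbols without repetition: 9 × 8 × 7 × 6 × 5 = 15120.
Total: 9 × 15120 = 136080.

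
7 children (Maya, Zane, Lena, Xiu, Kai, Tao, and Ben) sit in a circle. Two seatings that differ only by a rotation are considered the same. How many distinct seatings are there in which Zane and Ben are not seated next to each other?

All circular seatings of 7 people number (6)! = 720.
Seatings with Zane beside Ben: treat them as a block with 2 internal orders, giving 2 × (5)! = 240.
Subtracting, 720 − 240 = 480.

480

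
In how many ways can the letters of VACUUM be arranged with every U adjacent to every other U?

Treat the 2 copies of U as a single block. The multiset to arrange is then {UU, A, C, M, V}, 5 items in all.
All 5 items are distinct, so there are (5)! = 120 arrangements.

120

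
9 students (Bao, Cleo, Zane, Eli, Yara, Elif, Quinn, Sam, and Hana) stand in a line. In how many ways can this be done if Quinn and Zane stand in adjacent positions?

80640

Glue Quinn and Zane into one block (2 internal orders), leaving 8 units to arrange in a row.
That gives 2 × 8! = 2 × 40320 = 80640.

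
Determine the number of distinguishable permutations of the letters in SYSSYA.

Letter multiplicities in SYSSYA: A×1, S×3, Y×2.
The number of distinct arrangements is 6!/(3!·2!) = 720/12 = 60.

60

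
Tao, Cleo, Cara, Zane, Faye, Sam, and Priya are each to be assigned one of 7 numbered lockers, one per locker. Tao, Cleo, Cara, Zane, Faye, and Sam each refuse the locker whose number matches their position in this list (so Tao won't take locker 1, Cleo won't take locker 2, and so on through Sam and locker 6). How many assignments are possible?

Let Aᵢ (for 1 ≤ i ≤ 6) be the placements that put person i in their forbidden locker. Any j of these fix j positions, leaving (7−j)! ways to fill the rest, and there are C(6,j) ways to pick which j.
By inclusion–exclusion, the number of valid placements is Σ_{j=0}^{6} (−1)^j C(6,j)·(7−j)!.
Computing: 5040 − 4320 + 1800 − 480 + 90 − 12 + 1 = 2119.

2119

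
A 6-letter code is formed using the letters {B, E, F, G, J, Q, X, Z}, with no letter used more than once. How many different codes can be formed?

This is a permutation of 6 out of 8: P(8,6) = 8!/2!.
8 × 7 × 6 × 5 × 4 × 3 = 20160.

20160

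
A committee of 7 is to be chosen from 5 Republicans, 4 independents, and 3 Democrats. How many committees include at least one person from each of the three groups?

With no constraint there are C(12,7) = 792 possible selections.
Subtract selections that omit an entire group: no Republicans → C(7,7) = 1; no independents → C(8,7) = 8; no Democrats → C(9,7) = 36.
Add back selections omitting two groups (i.e. drawn from a single group): C(5,7) + C(4,7) + C(3,7) = 0.
By inclusion–exclusion: 792 − 45 + 0 = 747.

747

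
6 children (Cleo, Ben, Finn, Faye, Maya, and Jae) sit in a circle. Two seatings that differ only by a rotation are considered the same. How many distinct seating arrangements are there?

120

Seat Cleo anywhere (absorbing the rotational symmetry), then permute the other 5: (5)! = 120.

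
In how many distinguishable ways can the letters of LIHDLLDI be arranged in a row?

The 8 letters of LIHDLLDI have repeats: D appearing twice, I appearing twice, and L appearing 3 times.
So there are 8! / (3!·2!·2!) = 1680 distinguishable arrangements.

1680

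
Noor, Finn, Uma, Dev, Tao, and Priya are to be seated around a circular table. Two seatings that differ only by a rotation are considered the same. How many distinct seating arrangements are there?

Seat Noor anywhere (absorbing the rotational symmetry), then permute the other 5: (5)! = 120.

120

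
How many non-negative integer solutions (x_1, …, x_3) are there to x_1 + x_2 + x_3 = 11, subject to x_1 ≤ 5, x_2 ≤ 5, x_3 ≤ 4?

10

By stars and bars, unrestricted non-negative solutions to x_1+…+x_3 = 11 number C(11+2,2) = 78.
Subtract solutions that violate a single cap (substitute x_i' = x_i − (cap_i+1)): x_1 ≥ 6 gives C(7,2) = 21; x_2 ≥ 6 gives C(7,2) = 21; x_3 ≥ 5 gives C(8,2) = 28. Together 70.
Add back pairs where two caps are both exceeded: 0 + 1 + 1 = 2.
By inclusion–exclusion the count is 78 − 70 + 2 = 10.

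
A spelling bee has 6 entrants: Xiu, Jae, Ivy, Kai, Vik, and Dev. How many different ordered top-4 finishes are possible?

This is an ordered selection of 4 from 6: P(6,4).
That gives 6 × 5 × 4 × 3 = 360.

360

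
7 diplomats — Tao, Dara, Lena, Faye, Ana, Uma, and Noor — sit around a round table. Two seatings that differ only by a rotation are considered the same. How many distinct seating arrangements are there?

Fix one person's seat to break rotational symmetry; the remaining 6 people can be arranged in (6)! = 720 ways.

720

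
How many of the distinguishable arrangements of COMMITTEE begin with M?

With the first slot taken by M, it remains to arrange the other 8 letters (COMITTEE).
Those 8 letters have E appearing twice and T appearing twice, giving (8)!/(2!·2!) = 10080.

10080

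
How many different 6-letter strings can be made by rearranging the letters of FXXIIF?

90

The 6 letters of FXXIIF have repeats: F appearing twice, I appearing twice, and X appearing twice.
The number of distinct arrangements is 6!/(2!·2!·2!) = 720/8 = 90.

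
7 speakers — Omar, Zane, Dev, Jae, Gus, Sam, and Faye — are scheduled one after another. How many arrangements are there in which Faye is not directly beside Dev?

3600

Of the 7! = 5040 arrangements, those with Faye and Dev adjacent number 2 × 6! = 1440 (treat the pair as a block with 2 internal orders).
Complementary counting: 5040 − 1440 = 3600.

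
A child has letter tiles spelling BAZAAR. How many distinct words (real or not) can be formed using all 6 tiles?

120

BAZAAR has 6 letters with A appearing 3 times.
Dividing 6! = 720 by 3! = 6 for the repeated letters gives 120.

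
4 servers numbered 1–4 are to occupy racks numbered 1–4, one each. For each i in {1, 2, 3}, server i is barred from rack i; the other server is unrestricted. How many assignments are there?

Let Aᵢ (for i ∈ {1, 2, 3}) be the placements that put server i in its forbidden rack. Any j of these fix j positions, leaving (4−j)! ways to fill the rest, and there are C(3,j) ways to pick which j.
By inclusion–exclusion, the number of valid placements is Σ_{j=0}^{3} (−1)^j C(3,j)·(4−j)!.
Computing: 24 − 18 + 6 − 1 = 11.

11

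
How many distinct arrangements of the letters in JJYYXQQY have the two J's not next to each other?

Total arrangements of JJYYXQQY: 8!/(3!·2!·2!) = 1680.
If the two J's are adjacent, glue them into one block, leaving 7 items to arrange: (7)!/(3!·2!) = 420 ways.
Subtracting, 1680 − 420 = 1260 arrangements keep the J's apart.

1260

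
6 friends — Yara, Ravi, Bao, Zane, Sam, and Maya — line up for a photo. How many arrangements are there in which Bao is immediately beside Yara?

Treat {Bao, Yara} as a single unit. There are 5 units to order, and the pair itself can be ordered 2 ways.
That gives 2 × 5! = 2 × 120 = 240.

240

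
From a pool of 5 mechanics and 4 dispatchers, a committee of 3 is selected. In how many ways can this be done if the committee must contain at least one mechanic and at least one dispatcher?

With no constraint there are C(9,3) = 84 possible selections.
Subtract selections that omit an entire group: no mechanics → C(4,3) = 4; no dispatchers → C(5,3) = 10.
Both groups omitted at once is impossible, so 84 − 14 = 70.

70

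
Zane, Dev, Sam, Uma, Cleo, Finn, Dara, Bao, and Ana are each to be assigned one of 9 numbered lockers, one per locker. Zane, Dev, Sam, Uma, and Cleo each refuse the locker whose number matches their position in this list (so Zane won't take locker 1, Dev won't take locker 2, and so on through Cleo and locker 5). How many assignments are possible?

Let Aᵢ (for 1 ≤ i ≤ 5) be the placements that put person i in their forbidden locker. Any j of these fix j positions, leaving (9−j)! ways to fill the rest, and there are C(5,j) ways to pick which j.
By inclusion–exclusion, the number of valid placements is Σ_{j=0}^{5} (−1)^j C(5,j)·(9−j)!.
Computing: 362880 − 201600 + 50400 − 7200 + 600 − 24 = 205056.

205056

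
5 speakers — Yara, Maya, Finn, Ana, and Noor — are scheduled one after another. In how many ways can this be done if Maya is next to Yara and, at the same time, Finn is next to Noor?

Treat {Maya,Yara} as one block (2 orders) and {Finn,Noor} as another (2 orders).
That leaves 3 units to arrange: 2 × 2 × 3! = 4 × 6 = 24.

24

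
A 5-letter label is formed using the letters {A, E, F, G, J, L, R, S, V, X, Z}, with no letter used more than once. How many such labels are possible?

This is a permutation of 5 out of 11: P(11,5) = 11!/6!.
That product is 11 × 10 × 9 × 8 × 7 = 55440.

55440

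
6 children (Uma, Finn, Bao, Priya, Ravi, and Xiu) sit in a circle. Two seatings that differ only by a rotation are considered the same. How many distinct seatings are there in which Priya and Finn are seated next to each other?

48

Treat {Priya, Finn} as one unit (2 internal orders) and seat the resulting 5 units around the table: (4)! circular arrangements.
So 2 × (4)! = 2 × 24 = 48.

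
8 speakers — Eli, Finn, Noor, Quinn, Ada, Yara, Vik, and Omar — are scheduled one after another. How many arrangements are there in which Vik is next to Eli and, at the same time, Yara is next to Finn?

Treat {Vik,Eli} as one block (2 orders) and {Yara,Finn} as another (2 orders).
That leaves 6 units to arrange: 2 × 2 × 6! = 4 × 720 = 2880.

2880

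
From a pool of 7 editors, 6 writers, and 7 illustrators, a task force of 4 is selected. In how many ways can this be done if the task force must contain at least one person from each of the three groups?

With no constraint there are C(20,4) = 4845 possible selections.
Selections missing a whole group: no editors → C(13,4) = 715; no writers → C(14,4) = 1001; no illustrators → C(13,4) = 715.
Add back selections omitting two groups (i.e. drawn from a single group): C(7,4) + C(6,4) + C(7,4) = 85.
By inclusion–exclusion: 4845 − 2431 + 85 = 2499.

2499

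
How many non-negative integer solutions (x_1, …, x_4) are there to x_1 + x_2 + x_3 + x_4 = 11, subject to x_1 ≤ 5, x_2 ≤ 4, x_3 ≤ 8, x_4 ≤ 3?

Without the upper bounds there are C(14,3) = 364 ways to split 11 among 4 variables.
Subtract solutions that violate a single cap (substitute x_i' = x_i − (cap_i+1)): x_1 ≥ 6 gives C(8,3) = 56; x_2 ≥ 5 gives C(9,3) = 84; x_3 ≥ 9 gives C(5,3) = 10; x_4 ≥ 4 gives C(10,3) = 120. Together 270.
Add back pairs where two caps are both exceeded: 1 + 0 + 4 + 0 + 10 + 0 = 15.
By inclusion–exclusion the count is 364 − 270 + 15 = 109.

109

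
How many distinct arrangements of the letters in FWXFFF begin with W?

Fix W in the first position and arrange the remaining 5 letters.
Those 5 letters have F appearing 4 times, giving (5)!/(4!) = 5.

5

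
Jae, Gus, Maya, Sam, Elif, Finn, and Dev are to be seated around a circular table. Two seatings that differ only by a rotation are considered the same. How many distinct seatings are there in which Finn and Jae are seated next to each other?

Treat {Finn, Jae} as one unit (2 internal orders) and seat the resulting 6 units around the table: (5)! circular arrangements.
So 2 × (5)! = 2 × 120 = 240.

240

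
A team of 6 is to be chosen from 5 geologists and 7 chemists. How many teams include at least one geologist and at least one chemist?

Unrestricted: C(12,6) = 924 ways to pick any 6 of the 12.
Selections missing a whole group: no geologists → C(7,6) = 7; no chemists → C(5,6) = 0.
Both groups omitted at once is impossible, so 924 − 7 = 917.

917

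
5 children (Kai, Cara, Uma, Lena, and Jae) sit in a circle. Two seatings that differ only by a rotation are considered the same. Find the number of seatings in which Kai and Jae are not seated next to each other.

12

All circular seatings of 5 people number (4)! = 24.
Those with Kai next to Jae: fuse the pair into one unit and seat 4 units around a circle — 2·(3)! = 12.
Subtracting, 24 − 12 = 12.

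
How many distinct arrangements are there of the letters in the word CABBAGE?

1260

Letter multiplicities in CABBAGE: A×2, B×2, C×1, E×1, G×1.
Dividing 7! = 5040 by 2!·2! = 4 for the repeated letters gives 1260.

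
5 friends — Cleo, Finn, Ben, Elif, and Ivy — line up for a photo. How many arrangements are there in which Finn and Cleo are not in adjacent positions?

There are 5! = 120 arrangements in all. If Finn and Cleo are adjacent, merging them into one block gives 2·(4)! = 48 arrangements.
Complementary counting: 120 − 48 = 72.

72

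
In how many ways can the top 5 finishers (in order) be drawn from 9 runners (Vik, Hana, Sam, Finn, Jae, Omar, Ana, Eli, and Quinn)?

This is an ordered selection of 5 from 9: P(9,5).
That gives 9 × 8 × 7 × 6 × 5 = 15120.

15120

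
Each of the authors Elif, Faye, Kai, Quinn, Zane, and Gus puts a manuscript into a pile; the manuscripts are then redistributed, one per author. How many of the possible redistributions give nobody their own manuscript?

265

Let Aᵢ be the assignments in which author i gets their own manuscript. We want the size of the complement of A₁∪…∪A_6.
By inclusion–exclusion this is Σ_{j=0}^{6} (−1)^j C(6,j)·(6−j)!.
Computing: 720 − 720 + 360 − 120 + 30 − 6 + 1 = 265.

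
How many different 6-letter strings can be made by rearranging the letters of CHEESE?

CHEESE has 6 letters with E appearing 3 times.
So there are 6! / (3!) = 120 distinguishable arrangements.

120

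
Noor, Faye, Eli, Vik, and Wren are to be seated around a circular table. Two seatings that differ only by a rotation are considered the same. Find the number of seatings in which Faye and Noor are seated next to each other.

12

Glue Faye and Noor into a block (2 internal orders). Seating 4 units around a circle gives (3)! arrangements.
So 2 × (3)! = 2 × 6 = 12.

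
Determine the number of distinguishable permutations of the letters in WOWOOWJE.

WOWOOWJE has 8 letters with O appearing 3 times and W appearing 3 times.
The number of distinct arrangements is 8!/(3!·3!) = 40320/36 = 1120.

1120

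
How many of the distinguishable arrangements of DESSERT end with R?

With the last slot taken by R, it remains to arrange the other 6 letters (DESSET).
Those 6 letters have E appearing twice and S appearing twice, giving (6)!/(2!·2!) = 180.

180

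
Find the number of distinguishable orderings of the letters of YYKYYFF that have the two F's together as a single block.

30

Treat the 2 copies of F as a single block. The multiset to arrange is then {FF, K, Y, Y, Y, Y}, 6 items in all.
That gives (6)!/(4!) = 30 arrangements.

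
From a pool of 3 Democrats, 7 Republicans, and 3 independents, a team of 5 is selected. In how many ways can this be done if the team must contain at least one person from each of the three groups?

798

With no constraint there are C(13,5) = 1287 possible selections.
Subtract selections that omit an entire group: no Democrats → C(10,5) = 252; no Republicans → C(6,5) = 6; no independents → C(10,5) = 252.
Add back selections omitting two groups (i.e. drawn from a single group): C(3,5) + C(7,5) + C(3,5) = 21.
By inclusion–exclusion: 1287 − 510 + 21 = 798.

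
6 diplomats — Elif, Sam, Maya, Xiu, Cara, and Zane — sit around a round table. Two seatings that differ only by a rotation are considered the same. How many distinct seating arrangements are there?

Seat Elif anywhere (absorbing the rotational symmetry), then permute the other 5: (5)! = 120.

120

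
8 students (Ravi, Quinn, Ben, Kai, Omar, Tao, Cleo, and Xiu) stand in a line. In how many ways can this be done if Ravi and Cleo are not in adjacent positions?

30240

Of the 8! = 40320 arrangements, those with Ravi and Cleo adjacent number 2 × 7! = 10080 (treat the pair as a block with 2 internal orders).
Complementary counting: 40320 − 10080 = 30240.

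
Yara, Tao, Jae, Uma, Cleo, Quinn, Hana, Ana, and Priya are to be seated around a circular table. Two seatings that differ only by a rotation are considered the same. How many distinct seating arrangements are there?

Seat Yara anywhere (absorbing the rotational symmetry), then permute the other 8: (8)! = 40320.

40320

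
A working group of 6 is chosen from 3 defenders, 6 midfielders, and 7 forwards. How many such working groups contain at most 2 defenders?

7722

Split by how many defenders are chosen (0 through 2).
Sum: C(3,0)·C(13,6) + C(3,1)·C(13,5) + C(3,2)·C(13,4) = 1716 + 3861 + 2145 = 7722.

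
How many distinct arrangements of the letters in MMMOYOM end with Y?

Fix Y in the last position and arrange the remaining 6 letters.
Those 6 letters have M appearing 4 times and O appearing twice, giving (6)!/(4!·2!) = 15.

15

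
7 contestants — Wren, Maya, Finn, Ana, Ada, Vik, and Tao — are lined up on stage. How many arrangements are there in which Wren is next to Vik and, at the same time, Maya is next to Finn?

Treat {Wren,Vik} as one block (2 orders) and {Maya,Finn} as another (2 orders).
That leaves 5 units to arrange: 2 × 2 × 5! = 4 × 120 = 480.

480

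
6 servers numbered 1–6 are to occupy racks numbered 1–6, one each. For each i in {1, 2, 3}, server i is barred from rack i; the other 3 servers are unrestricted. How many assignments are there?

426

Let Aᵢ (for i ∈ {1, 2, 3}) be the placements that put server i in its forbidden rack. Any j of these fix j positions, leaving (6−j)! ways to fill the rest, and there are C(3,j) ways to pick which j.
By inclusion–exclusion, the number of valid placements is Σ_{j=0}^{3} (−1)^j C(3,j)·(6−j)!.
Computing: 720 − 360 + 72 − 6 = 426.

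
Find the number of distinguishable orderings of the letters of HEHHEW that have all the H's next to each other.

Treat the 3 copies of H as a single block. The multiset to arrange is then {HHH, E, E, W}, 4 items in all.
That gives (4)!/(2!) = 12 arrangements.

12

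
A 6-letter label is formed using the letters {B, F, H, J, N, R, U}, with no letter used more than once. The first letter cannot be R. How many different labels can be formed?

The first letter has 7−1 = 6 choices (anything except R).
The remaining 5 letters are filled from the other 6 symbols without repetition: 6 × 5 × 4 × 3 × 2 = 720.
Total: 6 × 720 = 4320.

4320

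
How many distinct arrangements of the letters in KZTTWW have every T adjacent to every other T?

Treat the 2 copies of T as a single block. The multiset to arrange is then {TT, K, W, W, Z}, 5 items in all.
That gives (5)!/(2!) = 60 arrangements.

60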